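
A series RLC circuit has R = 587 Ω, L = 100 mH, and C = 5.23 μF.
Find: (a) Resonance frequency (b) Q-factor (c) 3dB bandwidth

Step 1 — Resonance condition Im(Z)=0 gives ω₀ = 1/√(LC).
Step 2 — ω₀ = 1/√(0.1·5.23e-06) = 1383 rad/s.
Step 3 — f₀ = ω₀/(2π) = 220.1 Hz.
Step 4 — Series Q: Q = ω₀L/R = 1383·0.1/587 = 0.2356.
Step 5 — 3dB bandwidth: Δω = ω₀/Q = 5870 rad/s; BW = Δω/(2π) = 934.2 Hz.

(a) f₀ = 220.1 Hz  (b) Q = 0.2356  (c) BW = 934.2 Hz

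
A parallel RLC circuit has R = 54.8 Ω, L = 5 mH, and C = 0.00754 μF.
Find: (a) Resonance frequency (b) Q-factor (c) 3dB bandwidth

Step 1 — Resonance: ω₀ = 1/√(LC) = 1/√(0.005·7.54e-09) = 1.629e+05 rad/s.
Step 2 — f₀ = ω₀/(2π) = 2.592e+04 Hz.
Step 3 — Parallel Q: Q = R/(ω₀L) = 54.8/(1.629e+05·0.005) = 0.06729.
Step 4 — Bandwidth: Δω = ω₀/Q = 2.42e+06 rad/s; BW = Δω/(2π) = 3.852e+05 Hz.

(a) f₀ = 2.592e+04 Hz  (b) Q = 0.06729  (c) BW = 3.852e+05 Hz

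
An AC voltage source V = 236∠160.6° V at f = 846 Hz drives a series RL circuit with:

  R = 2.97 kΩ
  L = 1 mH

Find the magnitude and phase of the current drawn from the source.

Step 1 — Angular frequency: ω = 2π·f = 2π·846 = 5316 rad/s.
Step 2 — Component impedances:
  R: Z = R = 2970 Ω
  L: Z = jωL = j·5316·0.001 = 0 + j5.316 Ω
Step 3 — Series combination: Z_total = R + L = 2970 + j5.316 Ω = 2970∠0.1° Ω.
Step 4 — Source phasor: V = 236∠160.6° V = -222.6 + j78.39 V.
Step 5 — Ohm's law: I = V / Z_total = (-222.6 + j78.39) / (2970 + j5.316) = -0.0749 + j0.02653 A.
Step 6 — Convert to polar: |I| = 0.07946 A, ∠I = 160.5°.

I = 0.07946∠160.5° A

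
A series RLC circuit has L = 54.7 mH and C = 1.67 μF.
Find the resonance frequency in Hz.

Step 1 — Resonance condition Im(Z)=0 gives ω₀ = 1/√(LC).
Step 2 — ω₀ = 1/√(0.0547·1.67e-06) = 3309 rad/s.
Step 3 — f₀ = ω₀/(2π) = 526.6 Hz.

f₀ = 526.6 Hz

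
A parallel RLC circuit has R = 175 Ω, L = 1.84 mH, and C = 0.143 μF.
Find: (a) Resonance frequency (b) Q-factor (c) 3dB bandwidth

Step 1 — Resonance: ω₀ = 1/√(LC) = 1/√(0.00184·1.43e-07) = 6.165e+04 rad/s.
Step 2 — f₀ = ω₀/(2π) = 9812 Hz.
Step 3 — Parallel Q: Q = R/(ω₀L) = 175/(6.165e+04·0.00184) = 1.543.
Step 4 — Bandwidth: Δω = ω₀/Q = 3.996e+04 rad/s; BW = Δω/(2π) = 6360 Hz.

(a) f₀ = 9812 Hz  (b) Q = 1.543  (c) BW = 6360 Hz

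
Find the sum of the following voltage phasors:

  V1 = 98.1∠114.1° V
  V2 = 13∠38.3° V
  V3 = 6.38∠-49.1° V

Step 1 — Convert each phasor to rectangular form:
  V1 = 98.1·(cos(114.1°) + j·sin(114.1°)) = -40.06 + j89.55 V
  V2 = 13·(cos(38.3°) + j·sin(38.3°)) = 10.2 + j8.057 V
  V3 = 6.38·(cos(-49.1°) + j·sin(-49.1°)) = 4.177 - j4.822 V
Step 2 — Sum components: V_total = -25.68 + j92.78 V.
Step 3 — Convert to polar: |V_total| = 96.27 V, ∠V_total = 105.5°.

V_total = 96.27∠105.5° V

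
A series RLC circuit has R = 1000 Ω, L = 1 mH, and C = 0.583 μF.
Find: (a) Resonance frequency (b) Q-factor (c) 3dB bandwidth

Step 1 — Resonance condition Im(Z)=0 gives ω₀ = 1/√(LC).
Step 2 — ω₀ = 1/√(0.001·5.83e-07) = 4.142e+04 rad/s.
Step 3 — f₀ = ω₀/(2π) = 6592 Hz.
Step 4 — Series Q: Q = ω₀L/R = 4.142e+04·0.001/1000 = 0.04142.
Step 5 — 3dB bandwidth: Δω = ω₀/Q = 1e+06 rad/s; BW = Δω/(2π) = 1.592e+05 Hz.

(a) f₀ = 6592 Hz  (b) Q = 0.04142  (c) BW = 1.592e+05 Hz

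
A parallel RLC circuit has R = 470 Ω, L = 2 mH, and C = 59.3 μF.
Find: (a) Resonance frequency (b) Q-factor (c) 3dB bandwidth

Step 1 — Resonance: ω₀ = 1/√(LC) = 1/√(0.002·5.93e-05) = 2904 rad/s.
Step 2 — f₀ = ω₀/(2π) = 462.1 Hz.
Step 3 — Parallel Q: Q = R/(ω₀L) = 470/(2904·0.002) = 80.93.
Step 4 — Bandwidth: Δω = ω₀/Q = 35.88 rad/s; BW = Δω/(2π) = 5.71 Hz.

(a) f₀ = 462.1 Hz  (b) Q = 80.93  (c) BW = 5.71 Hz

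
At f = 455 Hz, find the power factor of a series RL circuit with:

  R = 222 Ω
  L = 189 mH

Step 1 — Angular frequency: ω = 2π·f = 2π·455 = 2859 rad/s.
Step 2 — Component impedances:
  R: Z = R = 222 Ω
  L: Z = jωL = j·2859·0.189 = 0 + j540.3 Ω
Step 3 — Series combination: Z_total = R + L = 222 + j540.3 Ω = 584.2∠67.7° Ω.
Step 4 — Power factor: PF = cos(φ) = Re(Z)/|Z| = 222/584.2 = 0.38.
Step 5 — Type: Im(Z) = 540.3 ⇒ lagging (phase φ = 67.7°).

PF = 0.38 (lagging, φ = 67.7°)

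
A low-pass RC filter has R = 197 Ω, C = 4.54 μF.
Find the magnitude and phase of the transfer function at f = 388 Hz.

Step 1 — Angular frequency: ω = 2π·388 = 2438 rad/s.
Step 2 — Transfer function: H(jω) = 1/(1 + jωRC).
Step 3 — Denominator: 1 + jωRC = 1 + j·2438·197·4.54e-06 = 1 + j2.18.
Step 4 — H = 0.1738 - j0.3789.
Step 5 — Magnitude: |H| = 0.4169 (-7.6 dB); phase: φ = -65.4°.

|H| = 0.4169 (-7.6 dB), φ = -65.4°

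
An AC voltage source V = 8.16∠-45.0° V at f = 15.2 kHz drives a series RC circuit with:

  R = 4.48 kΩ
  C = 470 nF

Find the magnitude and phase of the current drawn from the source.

Step 1 — Angular frequency: ω = 2π·f = 2π·1.52e+04 = 9.55e+04 rad/s.
Step 2 — Component impedances:
  R: Z = R = 4480 Ω
  C: Z = 1/(jωC) = -j/(ω·C) = 0 - j22.28 Ω
Step 3 — Series combination: Z_total = R + C = 4480 - j22.28 Ω = 4480∠-0.3° Ω.
Step 4 — Source phasor: V = 8.16∠-45.0° V = 5.77 - j5.77 V.
Step 5 — Ohm's law: I = V / Z_total = (5.77 - j5.77) / (4480 - j22.28) = 0.001294 - j0.001282 A.
Step 6 — Convert to polar: |I| = 0.001821 A, ∠I = -44.7°.

I = 0.001821∠-44.7° A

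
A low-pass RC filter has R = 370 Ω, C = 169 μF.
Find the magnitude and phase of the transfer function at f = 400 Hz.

Step 1 — Angular frequency: ω = 2π·400 = 2513 rad/s.
Step 2 — Transfer function: H(jω) = 1/(1 + jωRC).
Step 3 — Denominator: 1 + jωRC = 1 + j·2513·370·0.000169 = 1 + j157.2.
Step 4 — H = 4.049e-05 - j0.006363.
Step 5 — Magnitude: |H| = 0.006363 (-43.9 dB); phase: φ = -89.6°.

|H| = 0.006363 (-43.9 dB), φ = -89.6°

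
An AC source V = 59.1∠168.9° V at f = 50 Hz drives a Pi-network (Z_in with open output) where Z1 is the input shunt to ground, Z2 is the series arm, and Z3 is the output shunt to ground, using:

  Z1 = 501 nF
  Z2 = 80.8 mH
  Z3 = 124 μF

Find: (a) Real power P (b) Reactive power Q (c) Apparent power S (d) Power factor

Step 1 — Angular frequency: ω = 2π·f = 2π·50 = 314.2 rad/s.
Step 2 — Component impedances:
  Z1: Z = 1/(jωC) = -j/(ω·C) = 0 - j6353 Ω
  Z2: Z = jωL = j·314.2·0.0808 = 0 + j25.38 Ω
  Z3: Z = 1/(jωC) = -j/(ω·C) = 0 - j25.67 Ω
Step 3 — With open output, the series arm Z2 and the output shunt Z3 appear in series to ground: Z2 + Z3 = 0 - j0.2861 Ω.
Step 4 — Parallel with input shunt Z1: Z_in = Z1 || (Z2 + Z3) = 0 - j0.2861 Ω = 0.2861∠-90.0° Ω.
Step 5 — Source phasor: V = 59.1∠168.9° V = -57.99 + j11.38 V.
Step 6 — Current: I = V / Z = -39.77 - j202.7 A = 206.6∠-101.1° A.
Step 7 — Complex power: S = V·I* = 0 - j1.221e+04 VA.
Step 8 — Real power: P = Re(S) = 0 W.
Step 9 — Reactive power: Q = Im(S) = -1.221e+04 VAR.
Step 10 — Apparent power: |S| = 1.221e+04 VA.
Step 11 — Power factor: PF = P/|S| = 0 (leading).

(a) P = 0 W  (b) Q = -1.221e+04 VAR  (c) S = 1.221e+04 VA  (d) PF = 0 (leading)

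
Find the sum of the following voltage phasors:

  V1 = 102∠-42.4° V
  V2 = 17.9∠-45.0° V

Step 1 — Convert each phasor to rectangular form:
  V1 = 102·(cos(-42.4°) + j·sin(-42.4°)) = 75.32 - j68.78 V
  V2 = 17.9·(cos(-45.0°) + j·sin(-45.0°)) = 12.66 - j12.66 V
Step 2 — Sum components: V_total = 87.98 - j81.44 V.
Step 3 — Convert to polar: |V_total| = 119.9 V, ∠V_total = -42.8°.

V_total = 119.9∠-42.8° V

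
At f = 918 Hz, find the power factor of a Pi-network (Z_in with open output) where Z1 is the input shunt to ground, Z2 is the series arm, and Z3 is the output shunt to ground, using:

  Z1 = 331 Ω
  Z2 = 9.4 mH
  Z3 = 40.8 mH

Step 1 — Angular frequency: ω = 2π·f = 2π·918 = 5768 rad/s.
Step 2 — Component impedances:
  Z1: Z = R = 331 Ω
  Z2: Z = jωL = j·5768·0.0094 = 0 + j54.22 Ω
  Z3: Z = jωL = j·5768·0.0408 = 0 + j235.3 Ω
Step 3 — With open output, the series arm Z2 and the output shunt Z3 appear in series to ground: Z2 + Z3 = 0 + j289.6 Ω.
Step 4 — Parallel with input shunt Z1: Z_in = Z1 || (Z2 + Z3) = 143.5 + j164 Ω = 217.9∠48.8° Ω.
Step 5 — Power factor: PF = cos(φ) = Re(Z)/|Z| = 143.49/217.93 = 0.6584.
Step 6 — Type: Im(Z) = 164 ⇒ lagging (phase φ = 48.8°).

PF = 0.6584 (lagging, φ = 48.8°)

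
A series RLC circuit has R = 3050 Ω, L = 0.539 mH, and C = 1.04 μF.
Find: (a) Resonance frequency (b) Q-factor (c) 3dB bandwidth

Step 1 — Resonance condition Im(Z)=0 gives ω₀ = 1/√(LC).
Step 2 — ω₀ = 1/√(0.000539·1.04e-06) = 4.224e+04 rad/s.
Step 3 — f₀ = ω₀/(2π) = 6722 Hz.
Step 4 — Series Q: Q = ω₀L/R = 4.224e+04·0.000539/3050 = 0.007464.
Step 5 — 3dB bandwidth: Δω = ω₀/Q = 5.659e+06 rad/s; BW = Δω/(2π) = 9.006e+05 Hz.

(a) f₀ = 6722 Hz  (b) Q = 0.007464  (c) BW = 9.006e+05 Hz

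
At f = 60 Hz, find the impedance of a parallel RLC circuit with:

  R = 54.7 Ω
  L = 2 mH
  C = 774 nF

Step 1 — Angular frequency: ω = 2π·f = 2π·60 = 377 rad/s.
Step 2 — Component impedances:
  R: Z = R = 54.7 Ω
  L: Z = jωL = j·377·0.002 = 0 + j0.754 Ω
  C: Z = 1/(jωC) = -j/(ω·C) = 0 - j3427 Ω
Step 3 — Parallel combination: 1/Z_total = 1/R + 1/L + 1/C; Z_total = 0.0104 + j0.754 Ω = 0.7541∠89.2° Ω.

Z = 0.0104 + j0.754 Ω = 0.7541∠89.2° Ω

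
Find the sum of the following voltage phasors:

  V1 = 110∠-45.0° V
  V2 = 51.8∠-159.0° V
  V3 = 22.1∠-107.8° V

Step 1 — Convert each phasor to rectangular form:
  V1 = 110·(cos(-45.0°) + j·sin(-45.0°)) = 77.78 - j77.78 V
  V2 = 51.8·(cos(-159.0°) + j·sin(-159.0°)) = -48.36 - j18.56 V
  V3 = 22.1·(cos(-107.8°) + j·sin(-107.8°)) = -6.756 - j21.04 V
Step 2 — Sum components: V_total = 22.67 - j117.4 V.
Step 3 — Convert to polar: |V_total| = 119.6 V, ∠V_total = -79.1°.

V_total = 119.6∠-79.1° V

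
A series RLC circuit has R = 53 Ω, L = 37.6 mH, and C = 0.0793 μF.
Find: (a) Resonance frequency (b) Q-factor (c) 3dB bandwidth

Step 1 — Resonance condition Im(Z)=0 gives ω₀ = 1/√(LC).
Step 2 — ω₀ = 1/√(0.0376·7.93e-08) = 1.831e+04 rad/s.
Step 3 — f₀ = ω₀/(2π) = 2915 Hz.
Step 4 — Series Q: Q = ω₀L/R = 1.831e+04·0.0376/53 = 12.99.
Step 5 — 3dB bandwidth: Δω = ω₀/Q = 1410 rad/s; BW = Δω/(2π) = 224.3 Hz.

(a) f₀ = 2915 Hz  (b) Q = 12.99  (c) BW = 224.3 Hz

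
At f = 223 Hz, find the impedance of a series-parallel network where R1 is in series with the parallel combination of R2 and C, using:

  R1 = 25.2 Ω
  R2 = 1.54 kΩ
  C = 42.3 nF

Step 1 — Angular frequency: ω = 2π·f = 2π·223 = 1401 rad/s.
Step 2 — Component impedances:
  R1: Z = R = 25.2 Ω
  R2: Z = R = 1540 Ω
  C: Z = 1/(jωC) = -j/(ω·C) = 0 - j1.687e+04 Ω
Step 3 — Parallel branch: R2 || C = 1/(1/R2 + 1/C) = 1527 - j139.4 Ω.
Step 4 — Series with R1: Z_total = R1 + (R2 || C) = 1552 - j139.4 Ω = 1559∠-5.1° Ω.

Z = 1552 - j139.4 Ω = 1559∠-5.1° Ω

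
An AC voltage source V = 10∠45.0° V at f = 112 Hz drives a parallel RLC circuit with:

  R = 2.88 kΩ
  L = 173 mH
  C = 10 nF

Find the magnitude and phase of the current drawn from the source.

Step 1 — Angular frequency: ω = 2π·f = 2π·112 = 703.7 rad/s.
Step 2 — Component impedances:
  R: Z = R = 2880 Ω
  L: Z = jωL = j·703.7·0.173 = 0 + j121.7 Ω
  C: Z = 1/(jωC) = -j/(ω·C) = 0 - j1.421e+05 Ω
Step 3 — Parallel combination: 1/Z_total = 1/R + 1/L + 1/C; Z_total = 5.146 + j121.6 Ω = 121.7∠87.6° Ω.
Step 4 — Source phasor: V = 10∠45.0° V = 7.071 + j7.071 V.
Step 5 — Ohm's law: I = V / Z_total = (7.071 + j7.071) / (5.146 + j121.6) = 0.06049 - j0.05558 A.
Step 6 — Convert to polar: |I| = 0.08214 A, ∠I = -42.6°.

I = 0.08214∠-42.6° A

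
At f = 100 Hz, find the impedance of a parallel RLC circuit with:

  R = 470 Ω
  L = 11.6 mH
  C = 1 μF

Step 1 — Angular frequency: ω = 2π·f = 2π·100 = 628.3 rad/s.
Step 2 — Component impedances:
  R: Z = R = 470 Ω
  L: Z = jωL = j·628.3·0.0116 = 0 + j7.288 Ω
  C: Z = 1/(jωC) = -j/(ω·C) = 0 - j1592 Ω
Step 3 — Parallel combination: 1/Z_total = 1/R + 1/L + 1/C; Z_total = 0.114 + j7.32 Ω = 7.321∠89.1° Ω.

Z = 0.114 + j7.32 Ω = 7.321∠89.1° Ω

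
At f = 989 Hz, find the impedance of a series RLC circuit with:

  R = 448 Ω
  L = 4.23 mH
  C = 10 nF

Step 1 — Angular frequency: ω = 2π·f = 2π·989 = 6214 rad/s.
Step 2 — Component impedances:
  R: Z = R = 448 Ω
  L: Z = jωL = j·6214·0.00423 = 0 + j26.29 Ω
  C: Z = 1/(jωC) = -j/(ω·C) = 0 - j1.609e+04 Ω
Step 3 — Series combination: Z_total = R + L + C = 448 - j1.607e+04 Ω = 1.607e+04∠-88.4° Ω.

Z = 448 - j1.607e+04 Ω = 1.607e+04∠-88.4° Ω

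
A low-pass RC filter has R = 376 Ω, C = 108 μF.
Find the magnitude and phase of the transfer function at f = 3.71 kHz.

Step 1 — Angular frequency: ω = 2π·3710 = 2.331e+04 rad/s.
Step 2 — Transfer function: H(jω) = 1/(1 + jωRC).
Step 3 — Denominator: 1 + jωRC = 1 + j·2.331e+04·376·0.000108 = 1 + j946.6.
Step 4 — H = 1.116e-06 - j0.001056.
Step 5 — Magnitude: |H| = 0.001056 (-59.5 dB); phase: φ = -89.9°.

|H| = 0.001056 (-59.5 dB), φ = -89.9°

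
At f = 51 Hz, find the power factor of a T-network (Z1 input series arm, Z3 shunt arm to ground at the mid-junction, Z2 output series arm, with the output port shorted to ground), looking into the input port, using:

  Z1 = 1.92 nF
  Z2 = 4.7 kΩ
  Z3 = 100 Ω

Step 1 — Angular frequency: ω = 2π·f = 2π·51 = 320.4 rad/s.
Step 2 — Component impedances:
  Z1: Z = 1/(jωC) = -j/(ω·C) = 0 - j1.625e+06 Ω
  Z2: Z = R = 4700 Ω
  Z3: Z = R = 100 Ω
Step 3 — With the output port shorted to ground, the output series arm Z2 runs from the junction to ground; the shunt arm Z3 also runs from the junction to ground. They appear in parallel: Z3 || Z2 = 97.92 Ω.
Step 4 — Series with input arm Z1: Z_in = Z1 + (Z3 || Z2) = 97.92 - j1.625e+06 Ω = 1.625e+06∠-90.0° Ω.
Step 5 — Power factor: PF = cos(φ) = Re(Z)/|Z| = 97.917/1.6254e+06 = 6.024e-05.
Step 6 — Type: Im(Z) = -1.625e+06 ⇒ leading (phase φ = -90.0°).

PF = 6.024e-05 (leading, φ = -90.0°)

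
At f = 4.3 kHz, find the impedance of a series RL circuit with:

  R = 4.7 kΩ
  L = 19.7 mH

Step 1 — Angular frequency: ω = 2π·f = 2π·4300 = 2.702e+04 rad/s.
Step 2 — Component impedances:
  R: Z = R = 4700 Ω
  L: Z = jωL = j·2.702e+04·0.0197 = 0 + j532.2 Ω
Step 3 — Series combination: Z_total = R + L = 4700 + j532.2 Ω = 4730∠6.5° Ω.

Z = 4700 + j532.2 Ω = 4730∠6.5° Ω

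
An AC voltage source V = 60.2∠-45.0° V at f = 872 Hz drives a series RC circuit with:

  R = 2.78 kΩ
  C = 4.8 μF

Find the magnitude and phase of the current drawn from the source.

Step 1 — Angular frequency: ω = 2π·f = 2π·872 = 5479 rad/s.
Step 2 — Component impedances:
  R: Z = R = 2780 Ω
  C: Z = 1/(jωC) = -j/(ω·C) = 0 - j38.02 Ω
Step 3 — Series combination: Z_total = R + C = 2780 - j38.02 Ω = 2780∠-0.8° Ω.
Step 4 — Source phasor: V = 60.2∠-45.0° V = 42.57 - j42.57 V.
Step 5 — Ohm's law: I = V / Z_total = (42.57 - j42.57) / (2780 - j38.02) = 0.01552 - j0.0151 A.
Step 6 — Convert to polar: |I| = 0.02165 A, ∠I = -44.2°.

I = 0.02165∠-44.2° A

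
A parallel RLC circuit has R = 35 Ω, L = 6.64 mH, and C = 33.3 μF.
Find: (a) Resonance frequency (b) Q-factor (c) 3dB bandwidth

Step 1 — Resonance: ω₀ = 1/√(LC) = 1/√(0.00664·3.33e-05) = 2127 rad/s.
Step 2 — f₀ = ω₀/(2π) = 338.5 Hz.
Step 3 — Parallel Q: Q = R/(ω₀L) = 35/(2127·0.00664) = 2.479.
Step 4 — Bandwidth: Δω = ω₀/Q = 858 rad/s; BW = Δω/(2π) = 136.6 Hz.

(a) f₀ = 338.5 Hz  (b) Q = 2.479  (c) BW = 136.6 Hz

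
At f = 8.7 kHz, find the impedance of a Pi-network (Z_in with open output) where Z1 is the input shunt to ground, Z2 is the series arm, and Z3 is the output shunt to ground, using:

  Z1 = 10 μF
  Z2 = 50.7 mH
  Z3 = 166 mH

Step 1 — Angular frequency: ω = 2π·f = 2π·8700 = 5.466e+04 rad/s.
Step 2 — Component impedances:
  Z1: Z = 1/(jωC) = -j/(ω·C) = 0 - j1.829 Ω
  Z2: Z = jωL = j·5.466e+04·0.0507 = 0 + j2771 Ω
  Z3: Z = jωL = j·5.466e+04·0.166 = 0 + j9074 Ω
Step 3 — With open output, the series arm Z2 and the output shunt Z3 appear in series to ground: Z2 + Z3 = 0 + j1.185e+04 Ω.
Step 4 — Parallel with input shunt Z1: Z_in = Z1 || (Z2 + Z3) = 0 - j1.83 Ω = 1.83∠-90.0° Ω.

Z = 0 - j1.83 Ω = 1.83∠-90.0° Ω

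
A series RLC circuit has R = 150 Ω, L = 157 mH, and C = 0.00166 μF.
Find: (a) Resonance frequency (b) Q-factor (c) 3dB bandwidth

Step 1 — Resonance: ω₀ = 1/√(LC) = 1/√(0.157·1.66e-09) = 6.194e+04 rad/s.
Step 2 — f₀ = ω₀/(2π) = 9859 Hz.
Step 3 — Series Q: Q = ω₀L/R = 6.194e+04·0.157/150 = 64.83.
Step 4 — Bandwidth: Δω = ω₀/Q = 955.4 rad/s; BW = Δω/(2π) = 152.1 Hz.

(a) f₀ = 9859 Hz  (b) Q = 64.83  (c) BW = 152.1 Hz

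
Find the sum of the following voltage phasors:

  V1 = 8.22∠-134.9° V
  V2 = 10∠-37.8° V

Step 1 — Convert each phasor to rectangular form:
  V1 = 8.22·(cos(-134.9°) + j·sin(-134.9°)) = -5.802 - j5.823 V
  V2 = 10·(cos(-37.8°) + j·sin(-37.8°)) = 7.902 - j6.129 V
Step 2 — Sum components: V_total = 2.099 - j11.95 V.
Step 3 — Convert to polar: |V_total| = 12.13 V, ∠V_total = -80.0°.

V_total = 12.13∠-80.0° V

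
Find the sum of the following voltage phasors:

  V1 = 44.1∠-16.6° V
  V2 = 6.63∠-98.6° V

Step 1 — Convert each phasor to rectangular form:
  V1 = 44.1·(cos(-16.6°) + j·sin(-16.6°)) = 42.26 - j12.6 V
  V2 = 6.63·(cos(-98.6°) + j·sin(-98.6°)) = -0.9914 - j6.555 V
Step 2 — Sum components: V_total = 41.27 - j19.15 V.
Step 3 — Convert to polar: |V_total| = 45.5 V, ∠V_total = -24.9°.

V_total = 45.5∠-24.9° V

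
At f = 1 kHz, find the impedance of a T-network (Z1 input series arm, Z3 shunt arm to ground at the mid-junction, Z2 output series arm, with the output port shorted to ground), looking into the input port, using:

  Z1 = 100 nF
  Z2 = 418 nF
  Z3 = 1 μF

Step 1 — Angular frequency: ω = 2π·f = 2π·1000 = 6283 rad/s.
Step 2 — Component impedances:
  Z1: Z = 1/(jωC) = -j/(ω·C) = 0 - j1592 Ω
  Z2: Z = 1/(jωC) = -j/(ω·C) = 0 - j380.8 Ω
  Z3: Z = 1/(jωC) = -j/(ω·C) = 0 - j159.2 Ω
Step 3 — With the output port shorted to ground, the output series arm Z2 runs from the junction to ground; the shunt arm Z3 also runs from the junction to ground. They appear in parallel: Z3 || Z2 = 0 - j112.2 Ω.
Step 4 — Series with input arm Z1: Z_in = Z1 + (Z3 || Z2) = 0 - j1704 Ω = 1704∠-90.0° Ω.

Z = 0 - j1704 Ω = 1704∠-90.0° Ω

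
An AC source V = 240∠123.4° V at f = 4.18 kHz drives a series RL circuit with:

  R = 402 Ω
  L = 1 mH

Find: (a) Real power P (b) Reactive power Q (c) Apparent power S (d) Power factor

Step 1 — Angular frequency: ω = 2π·f = 2π·4180 = 2.626e+04 rad/s.
Step 2 — Component impedances:
  R: Z = R = 402 Ω
  L: Z = jωL = j·2.626e+04·0.001 = 0 + j26.26 Ω
Step 3 — Series combination: Z_total = R + L = 402 + j26.26 Ω = 402.9∠3.7° Ω.
Step 4 — Source phasor: V = 240∠123.4° V = -132.1 + j200.4 V.
Step 5 — Current: I = V / Z = -0.2948 + j0.5177 A = 0.5957∠119.7° A.
Step 6 — Complex power: S = V·I* = 142.7 + j9.321 VA.
Step 7 — Real power: P = Re(S) = 142.7 W.
Step 8 — Reactive power: Q = Im(S) = 9.321 VAR.
Step 9 — Apparent power: |S| = 143 VA.
Step 10 — Power factor: PF = P/|S| = 0.9979 (lagging).

(a) P = 142.7 W  (b) Q = 9.321 VAR  (c) S = 143 VA  (d) PF = 0.9979 (lagging)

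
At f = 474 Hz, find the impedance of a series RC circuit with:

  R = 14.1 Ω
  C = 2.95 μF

Step 1 — Angular frequency: ω = 2π·f = 2π·474 = 2978 rad/s.
Step 2 — Component impedances:
  R: Z = R = 14.1 Ω
  C: Z = 1/(jωC) = -j/(ω·C) = 0 - j113.8 Ω
Step 3 — Series combination: Z_total = R + C = 14.1 - j113.8 Ω = 114.7∠-82.9° Ω.

Z = 14.1 - j113.8 Ω = 114.7∠-82.9° Ω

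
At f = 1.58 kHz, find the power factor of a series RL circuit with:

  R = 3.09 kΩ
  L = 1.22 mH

Step 1 — Angular frequency: ω = 2π·f = 2π·1580 = 9927 rad/s.
Step 2 — Component impedances:
  R: Z = R = 3090 Ω
  L: Z = jωL = j·9927·0.00122 = 0 + j12.11 Ω
Step 3 — Series combination: Z_total = R + L = 3090 + j12.11 Ω = 3090∠0.2° Ω.
Step 4 — Power factor: PF = cos(φ) = Re(Z)/|Z| = 3090/3090 = 1.
Step 5 — Type: Im(Z) = 12.11 ⇒ lagging (phase φ = 0.2°).

PF = 1 (lagging, φ = 0.2°)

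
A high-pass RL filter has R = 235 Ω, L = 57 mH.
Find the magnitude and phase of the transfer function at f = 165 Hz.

Step 1 — Angular frequency: ω = 2π·165 = 1037 rad/s.
Step 2 — Transfer function: H(jω) = jωL/(R + jωL).
Step 3 — Numerator jωL = j·59.09; denominator R + jωL = 235 + j59.09.
Step 4 — H = 0.05947 + j0.2365.
Step 5 — Magnitude: |H| = 0.2439 (-12.3 dB); phase: φ = 75.9°.

|H| = 0.2439 (-12.3 dB), φ = 75.9°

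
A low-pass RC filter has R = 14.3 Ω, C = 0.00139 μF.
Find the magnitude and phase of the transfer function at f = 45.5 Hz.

Step 1 — Angular frequency: ω = 2π·45.5 = 285.9 rad/s.
Step 2 — Transfer function: H(jω) = 1/(1 + jωRC).
Step 3 — Denominator: 1 + jωRC = 1 + j·285.9·14.3·1.39e-09 = 1 + j5.683e-06.
Step 4 — H = 1 - j5.683e-06.
Step 5 — Magnitude: |H| = 1 (-0.0 dB); phase: φ = -0.0°.

|H| = 1 (-0.0 dB), φ = -0.0°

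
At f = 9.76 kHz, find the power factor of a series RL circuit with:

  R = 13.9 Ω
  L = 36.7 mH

Step 1 — Angular frequency: ω = 2π·f = 2π·9760 = 6.132e+04 rad/s.
Step 2 — Component impedances:
  R: Z = R = 13.9 Ω
  L: Z = jωL = j·6.132e+04·0.0367 = 0 + j2251 Ω
Step 3 — Series combination: Z_total = R + L = 13.9 + j2251 Ω = 2251∠89.6° Ω.
Step 4 — Power factor: PF = cos(φ) = Re(Z)/|Z| = 13.9/2250.6 = 0.006176.
Step 5 — Type: Im(Z) = 2251 ⇒ lagging (phase φ = 89.6°).

PF = 0.006176 (lagging, φ = 89.6°)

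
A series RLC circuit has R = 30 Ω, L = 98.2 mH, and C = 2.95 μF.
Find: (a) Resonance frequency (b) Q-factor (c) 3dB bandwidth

Step 1 — Resonance: ω₀ = 1/√(LC) = 1/√(0.0982·2.95e-06) = 1858 rad/s.
Step 2 — f₀ = ω₀/(2π) = 295.7 Hz.
Step 3 — Series Q: Q = ω₀L/R = 1858·0.0982/30 = 6.082.
Step 4 — Bandwidth: Δω = ω₀/Q = 305.5 rad/s; BW = Δω/(2π) = 48.62 Hz.

(a) f₀ = 295.7 Hz  (b) Q = 6.082  (c) BW = 48.62 Hz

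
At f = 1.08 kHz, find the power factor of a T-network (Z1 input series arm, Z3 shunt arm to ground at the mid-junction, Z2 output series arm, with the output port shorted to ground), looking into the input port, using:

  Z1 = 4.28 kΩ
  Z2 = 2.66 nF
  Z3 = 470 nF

Step 1 — Angular frequency: ω = 2π·f = 2π·1080 = 6786 rad/s.
Step 2 — Component impedances:
  Z1: Z = R = 4280 Ω
  Z2: Z = 1/(jωC) = -j/(ω·C) = 0 - j5.54e+04 Ω
  Z3: Z = 1/(jωC) = -j/(ω·C) = 0 - j313.5 Ω
Step 3 — With the output port shorted to ground, the output series arm Z2 runs from the junction to ground; the shunt arm Z3 also runs from the junction to ground. They appear in parallel: Z3 || Z2 = 0 - j311.8 Ω.
Step 4 — Series with input arm Z1: Z_in = Z1 + (Z3 || Z2) = 4280 - j311.8 Ω = 4291∠-4.2° Ω.
Step 5 — Power factor: PF = cos(φ) = Re(Z)/|Z| = 4280/4291 = 0.9974.
Step 6 — Type: Im(Z) = -311.8 ⇒ leading (phase φ = -4.2°).

PF = 0.9974 (leading, φ = -4.2°)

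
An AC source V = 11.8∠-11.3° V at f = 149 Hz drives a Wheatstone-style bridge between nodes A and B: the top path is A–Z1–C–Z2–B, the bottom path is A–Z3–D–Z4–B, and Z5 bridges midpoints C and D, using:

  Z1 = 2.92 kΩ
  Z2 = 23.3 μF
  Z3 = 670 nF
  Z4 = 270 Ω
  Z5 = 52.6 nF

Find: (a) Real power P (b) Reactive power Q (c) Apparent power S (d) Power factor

Step 1 — Angular frequency: ω = 2π·f = 2π·149 = 936.2 rad/s.
Step 2 — Component impedances:
  Z1: Z = R = 2920 Ω
  Z2: Z = 1/(jωC) = -j/(ω·C) = 0 - j45.84 Ω
  Z3: Z = 1/(jωC) = -j/(ω·C) = 0 - j1594 Ω
  Z4: Z = R = 270 Ω
  Z5: Z = 1/(jωC) = -j/(ω·C) = 0 - j2.031e+04 Ω
Step 3 — Bridge requires nodal analysis (the Z5 bridge couples midpoints C and D, so the two paths cannot be reduced to a simple series/parallel combination). Setting node B to ground and injecting 1 A at node A, the 3-node admittance system at A, C, D solves to V_A = Z_AB = 774.6 - j1068 Ω = 1319∠-54.0° Ω.
Step 4 — Source phasor: V = 11.8∠-11.3° V = 11.57 - j2.312 V.
Step 5 — Current: I = V / Z = 0.00657 + j0.006071 A = 0.008945∠42.7° A.
Step 6 — Complex power: S = V·I* = 0.06198 - j0.08544 VA.
Step 7 — Real power: P = Re(S) = 0.06198 W.
Step 8 — Reactive power: Q = Im(S) = -0.08544 VAR.
Step 9 — Apparent power: |S| = 0.1056 VA.
Step 10 — Power factor: PF = P/|S| = 0.5872 (leading).

(a) P = 0.06198 W  (b) Q = -0.08544 VAR  (c) S = 0.1056 VA  (d) PF = 0.5872 (leading)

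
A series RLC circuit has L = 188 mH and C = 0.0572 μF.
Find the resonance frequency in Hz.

Step 1 — Resonance condition Im(Z)=0 gives ω₀ = 1/√(LC).
Step 2 — ω₀ = 1/√(0.188·5.72e-08) = 9643 rad/s.
Step 3 — f₀ = ω₀/(2π) = 1535 Hz.

f₀ = 1535 Hz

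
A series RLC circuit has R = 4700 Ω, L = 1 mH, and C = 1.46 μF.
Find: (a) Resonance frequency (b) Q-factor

Step 1 — Resonance condition Im(Z)=0 gives ω₀ = 1/√(LC).
Step 2 — ω₀ = 1/√(0.001·1.46e-06) = 2.617e+04 rad/s.
Step 3 — f₀ = ω₀/(2π) = 4165 Hz.
Step 4 — Series Q: Q = ω₀L/R = 2.617e+04·0.001/4700 = 0.005568.

(a) f₀ = 4165 Hz  (b) Q = 0.005568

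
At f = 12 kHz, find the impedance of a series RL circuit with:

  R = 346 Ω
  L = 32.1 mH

Step 1 — Angular frequency: ω = 2π·f = 2π·1.2e+04 = 7.54e+04 rad/s.
Step 2 — Component impedances:
  R: Z = R = 346 Ω
  L: Z = jωL = j·7.54e+04·0.0321 = 0 + j2420 Ω
Step 3 — Series combination: Z_total = R + L = 346 + j2420 Ω = 2445∠81.9° Ω.

Z = 346 + j2420 Ω = 2445∠81.9° Ω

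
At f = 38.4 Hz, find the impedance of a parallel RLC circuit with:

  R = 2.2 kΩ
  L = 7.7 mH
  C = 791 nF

Step 1 — Angular frequency: ω = 2π·f = 2π·38.4 = 241.3 rad/s.
Step 2 — Component impedances:
  R: Z = R = 2200 Ω
  L: Z = jωL = j·241.3·0.0077 = 0 + j1.858 Ω
  C: Z = 1/(jωC) = -j/(ω·C) = 0 - j5240 Ω
Step 3 — Parallel combination: 1/Z_total = 1/R + 1/L + 1/C; Z_total = 0.00157 + j1.858 Ω = 1.858∠90.0° Ω.

Z = 0.00157 + j1.858 Ω = 1.858∠90.0° Ω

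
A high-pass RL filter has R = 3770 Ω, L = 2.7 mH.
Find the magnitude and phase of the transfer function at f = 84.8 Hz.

Step 1 — Angular frequency: ω = 2π·84.8 = 532.8 rad/s.
Step 2 — Transfer function: H(jω) = jωL/(R + jωL).
Step 3 — Numerator jωL = j·1.439; denominator R + jωL = 3770 + j1.439.
Step 4 — H = 1.456e-07 + j0.0003816.
Step 5 — Magnitude: |H| = 0.0003816 (-68.4 dB); phase: φ = 90.0°.

|H| = 0.0003816 (-68.4 dB), φ = 90.0°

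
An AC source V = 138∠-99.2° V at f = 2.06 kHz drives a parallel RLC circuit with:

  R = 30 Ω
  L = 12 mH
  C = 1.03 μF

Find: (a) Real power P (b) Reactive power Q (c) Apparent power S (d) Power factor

Step 1 — Angular frequency: ω = 2π·f = 2π·2060 = 1.294e+04 rad/s.
Step 2 — Component impedances:
  R: Z = R = 30 Ω
  L: Z = jωL = j·1.294e+04·0.012 = 0 + j155.3 Ω
  C: Z = 1/(jωC) = -j/(ω·C) = 0 - j75.01 Ω
Step 3 — Parallel combination: 1/Z_total = 1/R + 1/L + 1/C; Z_total = 28.77 - j5.95 Ω = 29.38∠-11.7° Ω.
Step 4 — Source phasor: V = 138∠-99.2° V = -22.06 - j136.2 V.
Step 5 — Current: I = V / Z = 0.2036 - j4.693 A = 4.697∠-87.5° A.
Step 6 — Complex power: S = V·I* = 634.8 - j131.3 VA.
Step 7 — Real power: P = Re(S) = 634.8 W.
Step 8 — Reactive power: Q = Im(S) = -131.3 VAR.
Step 9 — Apparent power: |S| = 648.2 VA.
Step 10 — Power factor: PF = P/|S| = 0.9793 (leading).

(a) P = 634.8 W  (b) Q = -131.3 VAR  (c) S = 648.2 VA  (d) PF = 0.9793 (leading)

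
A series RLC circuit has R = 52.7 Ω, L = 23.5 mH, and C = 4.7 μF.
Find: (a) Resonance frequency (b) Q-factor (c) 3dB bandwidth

Step 1 — Resonance: ω₀ = 1/√(LC) = 1/√(0.0235·4.7e-06) = 3009 rad/s.
Step 2 — f₀ = ω₀/(2π) = 478.9 Hz.
Step 3 — Series Q: Q = ω₀L/R = 3009·0.0235/52.7 = 1.342.
Step 4 — Bandwidth: Δω = ω₀/Q = 2243 rad/s; BW = Δω/(2π) = 356.9 Hz.

(a) f₀ = 478.9 Hz  (b) Q = 1.342  (c) BW = 356.9 Hz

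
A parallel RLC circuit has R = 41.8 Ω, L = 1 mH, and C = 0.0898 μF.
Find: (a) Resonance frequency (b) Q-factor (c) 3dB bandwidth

Step 1 — Resonance: ω₀ = 1/√(LC) = 1/√(0.001·8.98e-08) = 1.055e+05 rad/s.
Step 2 — f₀ = ω₀/(2π) = 1.68e+04 Hz.
Step 3 — Parallel Q: Q = R/(ω₀L) = 41.8/(1.055e+05·0.001) = 0.3961.
Step 4 — Bandwidth: Δω = ω₀/Q = 2.664e+05 rad/s; BW = Δω/(2π) = 4.24e+04 Hz.

(a) f₀ = 1.68e+04 Hz  (b) Q = 0.3961  (c) BW = 4.24e+04 Hz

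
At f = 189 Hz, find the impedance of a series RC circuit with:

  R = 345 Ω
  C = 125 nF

Step 1 — Angular frequency: ω = 2π·f = 2π·189 = 1188 rad/s.
Step 2 — Component impedances:
  R: Z = R = 345 Ω
  C: Z = 1/(jωC) = -j/(ω·C) = 0 - j6737 Ω
Step 3 — Series combination: Z_total = R + C = 345 - j6737 Ω = 6746∠-87.1° Ω.

Z = 345 - j6737 Ω = 6746∠-87.1° Ω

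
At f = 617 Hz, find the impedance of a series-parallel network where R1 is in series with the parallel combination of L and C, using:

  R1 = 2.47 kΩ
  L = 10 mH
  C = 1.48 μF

Step 1 — Angular frequency: ω = 2π·f = 2π·617 = 3877 rad/s.
Step 2 — Component impedances:
  R1: Z = R = 2470 Ω
  L: Z = jωL = j·3877·0.01 = 0 + j38.77 Ω
  C: Z = 1/(jωC) = -j/(ω·C) = 0 - j174.3 Ω
Step 3 — Parallel branch: L || C = 1/(1/L + 1/C) = 0 + j49.86 Ω.
Step 4 — Series with R1: Z_total = R1 + (L || C) = 2470 + j49.86 Ω = 2471∠1.2° Ω.

Z = 2470 + j49.86 Ω = 2471∠1.2° Ω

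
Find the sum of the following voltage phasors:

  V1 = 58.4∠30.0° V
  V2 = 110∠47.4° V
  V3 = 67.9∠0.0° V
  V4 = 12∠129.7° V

Step 1 — Convert each phasor to rectangular form:
  V1 = 58.4·(cos(30.0°) + j·sin(30.0°)) = 50.58 + j29.2 V
  V2 = 110·(cos(47.4°) + j·sin(47.4°)) = 74.46 + j80.97 V
  V3 = 67.9·(cos(0.0°) + j·sin(0.0°)) = 67.9 V
  V4 = 12·(cos(129.7°) + j·sin(129.7°)) = -7.665 + j9.233 V
Step 2 — Sum components: V_total = 185.3 + j119.4 V.
Step 3 — Convert to polar: |V_total| = 220.4 V, ∠V_total = 32.8°.

V_total = 220.4∠32.8° V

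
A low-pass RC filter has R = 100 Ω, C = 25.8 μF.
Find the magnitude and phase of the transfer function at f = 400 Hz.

Step 1 — Angular frequency: ω = 2π·400 = 2513 rad/s.
Step 2 — Transfer function: H(jω) = 1/(1 + jωRC).
Step 3 — Denominator: 1 + jωRC = 1 + j·2513·100·2.58e-05 = 1 + j6.484.
Step 4 — H = 0.02323 - j0.1506.
Step 5 — Magnitude: |H| = 0.1524 (-16.3 dB); phase: φ = -81.2°.

|H| = 0.1524 (-16.3 dB), φ = -81.2°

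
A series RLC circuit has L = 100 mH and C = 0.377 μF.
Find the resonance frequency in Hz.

Step 1 — Resonance condition Im(Z)=0 gives ω₀ = 1/√(LC).
Step 2 — ω₀ = 1/√(0.1·3.77e-07) = 5150 rad/s.
Step 3 — f₀ = ω₀/(2π) = 819.7 Hz.

f₀ = 819.7 Hz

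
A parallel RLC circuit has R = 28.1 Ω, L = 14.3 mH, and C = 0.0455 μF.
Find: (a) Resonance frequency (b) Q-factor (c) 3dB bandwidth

Step 1 — Resonance: ω₀ = 1/√(LC) = 1/√(0.0143·4.55e-08) = 3.92e+04 rad/s.
Step 2 — f₀ = ω₀/(2π) = 6239 Hz.
Step 3 — Parallel Q: Q = R/(ω₀L) = 28.1/(3.92e+04·0.0143) = 0.05012.
Step 4 — Bandwidth: Δω = ω₀/Q = 7.821e+05 rad/s; BW = Δω/(2π) = 1.245e+05 Hz.

(a) f₀ = 6239 Hz  (b) Q = 0.05012  (c) BW = 1.245e+05 Hz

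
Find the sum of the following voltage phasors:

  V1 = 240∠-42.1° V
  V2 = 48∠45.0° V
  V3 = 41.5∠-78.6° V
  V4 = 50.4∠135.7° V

Step 1 — Convert each phasor to rectangular form:
  V1 = 240·(cos(-42.1°) + j·sin(-42.1°)) = 178.1 - j160.9 V
  V2 = 48·(cos(45.0°) + j·sin(45.0°)) = 33.94 + j33.94 V
  V3 = 41.5·(cos(-78.6°) + j·sin(-78.6°)) = 8.203 - j40.68 V
  V4 = 50.4·(cos(135.7°) + j·sin(135.7°)) = -36.07 + j35.2 V
Step 2 — Sum components: V_total = 184.1 - j132.4 V.
Step 3 — Convert to polar: |V_total| = 226.8 V, ∠V_total = -35.7°.

V_total = 226.8∠-35.7° V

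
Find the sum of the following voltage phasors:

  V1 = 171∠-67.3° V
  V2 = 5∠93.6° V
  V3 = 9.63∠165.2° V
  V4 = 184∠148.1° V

Step 1 — Convert each phasor to rectangular form:
  V1 = 171·(cos(-67.3°) + j·sin(-67.3°)) = 65.99 - j157.8 V
  V2 = 5·(cos(93.6°) + j·sin(93.6°)) = -0.314 + j4.99 V
  V3 = 9.63·(cos(165.2°) + j·sin(165.2°)) = -9.311 + j2.46 V
  V4 = 184·(cos(148.1°) + j·sin(148.1°)) = -156.2 + j97.23 V
Step 2 — Sum components: V_total = -99.85 - j53.07 V.
Step 3 — Convert to polar: |V_total| = 113.1 V, ∠V_total = -152.0°.

V_total = 113.1∠-152.0° V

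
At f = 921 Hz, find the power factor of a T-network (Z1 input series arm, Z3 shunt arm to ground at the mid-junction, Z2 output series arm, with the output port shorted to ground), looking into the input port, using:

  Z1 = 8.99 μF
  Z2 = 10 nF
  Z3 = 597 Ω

Step 1 — Angular frequency: ω = 2π·f = 2π·921 = 5787 rad/s.
Step 2 — Component impedances:
  Z1: Z = 1/(jωC) = -j/(ω·C) = 0 - j19.22 Ω
  Z2: Z = 1/(jωC) = -j/(ω·C) = 0 - j1.728e+04 Ω
  Z3: Z = R = 597 Ω
Step 3 — With the output port shorted to ground, the output series arm Z2 runs from the junction to ground; the shunt arm Z3 also runs from the junction to ground. They appear in parallel: Z3 || Z2 = 596.3 - j20.6 Ω.
Step 4 — Series with input arm Z1: Z_in = Z1 + (Z3 || Z2) = 596.3 - j39.82 Ω = 597.6∠-3.8° Ω.
Step 5 — Power factor: PF = cos(φ) = Re(Z)/|Z| = 596.3/597.6 = 0.9978.
Step 6 — Type: Im(Z) = -39.82 ⇒ leading (phase φ = -3.8°).

PF = 0.9978 (leading, φ = -3.8°)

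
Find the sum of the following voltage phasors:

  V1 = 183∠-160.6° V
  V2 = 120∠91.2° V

Step 1 — Convert each phasor to rectangular form:
  V1 = 183·(cos(-160.6°) + j·sin(-160.6°)) = -172.6 - j60.79 V
  V2 = 120·(cos(91.2°) + j·sin(91.2°)) = -2.513 + j120 V
Step 2 — Sum components: V_total = -175.1 + j59.19 V.
Step 3 — Convert to polar: |V_total| = 184.9 V, ∠V_total = 161.3°.

V_total = 184.9∠161.3° V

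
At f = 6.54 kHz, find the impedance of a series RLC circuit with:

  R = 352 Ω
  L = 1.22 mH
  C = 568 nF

Step 1 — Angular frequency: ω = 2π·f = 2π·6540 = 4.109e+04 rad/s.
Step 2 — Component impedances:
  R: Z = R = 352 Ω
  L: Z = jωL = j·4.109e+04·0.00122 = 0 + j50.13 Ω
  C: Z = 1/(jωC) = -j/(ω·C) = 0 - j42.84 Ω
Step 3 — Series combination: Z_total = R + L + C = 352 + j7.288 Ω = 352.1∠1.2° Ω.

Z = 352 + j7.288 Ω = 352.1∠1.2° Ω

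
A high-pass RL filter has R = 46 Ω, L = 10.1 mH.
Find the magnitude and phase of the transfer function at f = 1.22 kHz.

Step 1 — Angular frequency: ω = 2π·1220 = 7665 rad/s.
Step 2 — Transfer function: H(jω) = jωL/(R + jωL).
Step 3 — Numerator jωL = j·77.42; denominator R + jωL = 46 + j77.42.
Step 4 — H = 0.7391 + j0.4391.
Step 5 — Magnitude: |H| = 0.8597 (-1.3 dB); phase: φ = 30.7°.

|H| = 0.8597 (-1.3 dB), φ = 30.7°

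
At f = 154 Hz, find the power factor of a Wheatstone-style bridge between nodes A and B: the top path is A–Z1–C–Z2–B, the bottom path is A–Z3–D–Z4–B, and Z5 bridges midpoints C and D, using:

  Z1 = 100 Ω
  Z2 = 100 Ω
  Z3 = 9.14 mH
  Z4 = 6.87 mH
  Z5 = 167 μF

Step 1 — Angular frequency: ω = 2π·f = 2π·154 = 967.6 rad/s.
Step 2 — Component impedances:
  Z1: Z = R = 100 Ω
  Z2: Z = R = 100 Ω
  Z3: Z = jωL = j·967.6·0.00914 = 0 + j8.844 Ω
  Z4: Z = jωL = j·967.6·0.00687 = 0 + j6.647 Ω
  Z5: Z = 1/(jωC) = -j/(ω·C) = 0 - j6.188 Ω
Step 3 — Bridge requires nodal analysis (the Z5 bridge couples midpoints C and D, so the two paths cannot be reduced to a simple series/parallel combination). Setting node B to ground and injecting 1 A at node A, the 3-node admittance system at A, C, D solves to V_A = Z_AB = 1.217 + j15.4 Ω = 15.44∠85.5° Ω.
Step 4 — Power factor: PF = cos(φ) = Re(Z)/|Z| = 1.2166/15.444 = 0.07877.
Step 5 — Type: Im(Z) = 15.4 ⇒ lagging (phase φ = 85.5°).

PF = 0.07877 (lagging, φ = 85.5°)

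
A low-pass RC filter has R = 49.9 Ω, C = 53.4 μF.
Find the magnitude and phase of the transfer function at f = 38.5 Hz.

Step 1 — Angular frequency: ω = 2π·38.5 = 241.9 rad/s.
Step 2 — Transfer function: H(jω) = 1/(1 + jωRC).
Step 3 — Denominator: 1 + jωRC = 1 + j·241.9·49.9·5.34e-05 = 1 + j0.6446.
Step 4 — H = 0.7065 - j0.4554.
Step 5 — Magnitude: |H| = 0.8405 (-1.5 dB); phase: φ = -32.8°.

|H| = 0.8405 (-1.5 dB), φ = -32.8°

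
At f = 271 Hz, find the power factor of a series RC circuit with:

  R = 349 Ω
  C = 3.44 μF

Step 1 — Angular frequency: ω = 2π·f = 2π·271 = 1703 rad/s.
Step 2 — Component impedances:
  R: Z = R = 349 Ω
  C: Z = 1/(jωC) = -j/(ω·C) = 0 - j170.7 Ω
Step 3 — Series combination: Z_total = R + C = 349 - j170.7 Ω = 388.5∠-26.1° Ω.
Step 4 — Power factor: PF = cos(φ) = Re(Z)/|Z| = 349/388.5 = 0.8983.
Step 5 — Type: Im(Z) = -170.7 ⇒ leading (phase φ = -26.1°).

PF = 0.8983 (leading, φ = -26.1°)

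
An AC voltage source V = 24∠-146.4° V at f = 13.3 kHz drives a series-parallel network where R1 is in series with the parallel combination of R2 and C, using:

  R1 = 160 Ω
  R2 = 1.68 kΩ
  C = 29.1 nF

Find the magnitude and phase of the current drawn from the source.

Step 1 — Angular frequency: ω = 2π·f = 2π·1.33e+04 = 8.357e+04 rad/s.
Step 2 — Component impedances:
  R1: Z = R = 160 Ω
  R2: Z = R = 1680 Ω
  C: Z = 1/(jωC) = -j/(ω·C) = 0 - j411.2 Ω
Step 3 — Parallel branch: R2 || C = 1/(1/R2 + 1/C) = 94.97 - j388 Ω.
Step 4 — Series with R1: Z_total = R1 + (R2 || C) = 255 - j388 Ω = 464.3∠-56.7° Ω.
Step 5 — Source phasor: V = 24∠-146.4° V = -19.99 - j13.28 V.
Step 6 — Ohm's law: I = V / Z_total = (-19.99 - j13.28) / (255 - j388) = 0.0002601 - j0.0517 A.
Step 7 — Convert to polar: |I| = 0.0517 A, ∠I = -89.7°.

I = 0.0517∠-89.7° A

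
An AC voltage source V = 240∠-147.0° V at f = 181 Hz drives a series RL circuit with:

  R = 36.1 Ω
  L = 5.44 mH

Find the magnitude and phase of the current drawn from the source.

Step 1 — Angular frequency: ω = 2π·f = 2π·181 = 1137 rad/s.
Step 2 — Component impedances:
  R: Z = R = 36.1 Ω
  L: Z = jωL = j·1137·0.00544 = 0 + j6.187 Ω
Step 3 — Series combination: Z_total = R + L = 36.1 + j6.187 Ω = 36.63∠9.7° Ω.
Step 4 — Source phasor: V = 240∠-147.0° V = -201.3 - j130.7 V.
Step 5 — Ohm's law: I = V / Z_total = (-201.3 - j130.7) / (36.1 + j6.187) = -6.019 - j2.589 A.
Step 6 — Convert to polar: |I| = 6.553 A, ∠I = -156.7°.

I = 6.553∠-156.7° A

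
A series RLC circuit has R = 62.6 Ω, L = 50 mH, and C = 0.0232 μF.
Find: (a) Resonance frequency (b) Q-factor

Step 1 — Resonance condition Im(Z)=0 gives ω₀ = 1/√(LC).
Step 2 — ω₀ = 1/√(0.05·2.32e-08) = 2.936e+04 rad/s.
Step 3 — f₀ = ω₀/(2π) = 4673 Hz.
Step 4 — Series Q: Q = ω₀L/R = 2.936e+04·0.05/62.6 = 23.45.

(a) f₀ = 4673 Hz  (b) Q = 23.45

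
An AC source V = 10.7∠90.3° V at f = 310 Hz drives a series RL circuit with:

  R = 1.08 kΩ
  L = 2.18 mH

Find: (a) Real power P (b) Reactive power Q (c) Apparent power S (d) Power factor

Step 1 — Angular frequency: ω = 2π·f = 2π·310 = 1948 rad/s.
Step 2 — Component impedances:
  R: Z = R = 1080 Ω
  L: Z = jωL = j·1948·0.00218 = 0 + j4.246 Ω
Step 3 — Series combination: Z_total = R + L = 1080 + j4.246 Ω = 1080∠0.2° Ω.
Step 4 — Source phasor: V = 10.7∠90.3° V = -0.05602 + j10.7 V.
Step 5 — Current: I = V / Z = -1.292e-05 + j0.009907 A = 0.009907∠90.1° A.
Step 6 — Complex power: S = V·I* = 0.106 + j0.0004168 VA.
Step 7 — Real power: P = Re(S) = 0.106 W.
Step 8 — Reactive power: Q = Im(S) = 0.0004168 VAR.
Step 9 — Apparent power: |S| = 0.106 VA.
Step 10 — Power factor: PF = P/|S| = 1 (lagging).

(a) P = 0.106 W  (b) Q = 0.0004168 VAR  (c) S = 0.106 VA  (d) PF = 1 (lagging)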